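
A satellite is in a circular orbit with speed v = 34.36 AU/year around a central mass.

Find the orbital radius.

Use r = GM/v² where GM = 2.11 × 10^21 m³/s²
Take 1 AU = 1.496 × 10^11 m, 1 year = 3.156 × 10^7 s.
v = 34.36 AU/year = 162872 m/s
GM = 2.11 × 10^21 m³/s²
v² = 2.65275 × 10^10 m²/s²
r = GM/v² = (2.11 × 10^21) / (2.65275 × 10^10) = 7.95402 × 10^10 m ≈ 0.5317 AU

Final answer: 0.5317 AU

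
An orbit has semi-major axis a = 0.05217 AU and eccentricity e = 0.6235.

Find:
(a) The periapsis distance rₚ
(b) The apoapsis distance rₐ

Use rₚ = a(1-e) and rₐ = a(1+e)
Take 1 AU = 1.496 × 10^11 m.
a = 0.05217 AU = 7.80463 × 10^9 m
e = 0.6235:  1 − e = 0.3765,  1 + e = 1.6235
(a) rₚ = a(1 − e) = 7.80463 × 10^9 m × 0.3765 = 2.93844 × 10^9 m ≈ 0.01964 AU
(b) rₐ = a(1 + e) = 7.80463 × 10^9 m × 1.6235 = 1.26708 × 10^10 m ≈ 0.0847 AU

Final answer:
(a) rₚ = 0.01964 AU
(b) rₐ = 0.0847 AU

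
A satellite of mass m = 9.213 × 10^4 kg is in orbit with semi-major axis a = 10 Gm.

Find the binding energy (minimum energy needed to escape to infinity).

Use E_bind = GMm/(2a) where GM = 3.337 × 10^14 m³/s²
a = 10 Gm = 1 × 10^10 m
GM = 3.337 × 10^14 m³/s²
m = 9.213 × 10^4 kg
GMm = 3.337 × 10^14 × 92130 = 3.07438 × 10^19 m³·kg/s²
2a = 2 × 10^10 m
E_bind = GMm/(2a) = 1.53719 × 10^9 J ≈ 1.537 GJ

Final answer: 1.537 GJ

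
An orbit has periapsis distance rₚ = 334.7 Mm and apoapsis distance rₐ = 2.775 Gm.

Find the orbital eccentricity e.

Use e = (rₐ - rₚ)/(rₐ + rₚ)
rₚ = 334.7 Mm = 3.347 × 10^8 m
rₐ = 2.775 Gm = 2.775 × 10^9 m
rₐ − rₚ = 2.4403 × 10^9 m
rₐ + rₚ = 3.1097 × 10^9 m
e = (rₐ − rₚ)/(rₐ + rₚ) = 0.784738

Final answer: e = 0.7847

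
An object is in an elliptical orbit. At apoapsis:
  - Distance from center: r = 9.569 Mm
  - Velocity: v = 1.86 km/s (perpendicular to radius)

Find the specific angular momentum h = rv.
r = 9.569 Mm = 9.569 × 10^6 m
v = 1.86 km/s = 1860 m/s
h = rv = 9.569 × 10^6 × 1860 = 1.77983 × 10^10 m²/s ≈ 1.78 × 10^10 m²/s

Final answer: h = 1.78 × 10^10 m²/s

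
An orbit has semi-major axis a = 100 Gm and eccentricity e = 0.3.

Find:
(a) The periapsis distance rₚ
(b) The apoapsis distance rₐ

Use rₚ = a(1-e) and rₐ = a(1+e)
a = 100 Gm = 1 × 10^11 m
e = 0.3:  1 − e = 0.7,  1 + e = 1.3
(a) rₚ = a(1 − e) = 1 × 10^11 m × 0.7 = 7 × 10^10 m ≈ 70 Gm
(b) rₐ = a(1 + e) = 1 × 10^11 m × 1.3 = 1.3 × 10^11 m ≈ 130 Gm

Final answer:
(a) rₚ = 70 Gm
(b) rₐ = 130 Gm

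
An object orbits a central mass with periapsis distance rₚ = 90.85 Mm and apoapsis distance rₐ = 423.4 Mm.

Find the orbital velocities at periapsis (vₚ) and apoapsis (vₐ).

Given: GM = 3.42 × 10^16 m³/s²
rₚ = 90.85 Mm = 9.085 × 10^7 m
rₐ = 423.4 Mm = 4.234 × 10^8 m
GM = 3.42 × 10^16 m³/s²
a = (rₚ + rₐ)/2 = 2.57125 × 10^8 m
Vis-viva: v² = GM (2/r − 1/a)
vₚ² = 3.42 × 10^16 × (2.20143 × 10^-8 − 3.88916 × 10^-9) = 6.1988 × 10^8 m²/s²
vₚ = 24897.4 m/s ≈ 24.9 km/s
vₐ² = 3.42 × 10^16 × (4.72367 × 10^-9 − 3.88916 × 10^-9) = 2.85401 × 10^7 m²/s²
vₐ = 5342.3 m/s ≈ 5.342 km/s

Final answer: vₚ = 24.9 km/s, vₐ = 5.342 km/s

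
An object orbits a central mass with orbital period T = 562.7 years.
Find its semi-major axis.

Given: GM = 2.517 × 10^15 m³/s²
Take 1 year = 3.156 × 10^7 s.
T = 562.7 years = 1.77588 × 10^10 s
GM = 2.517 × 10^15 m³/s²
Kepler's third law: a³ = GM T² / (4π²)
T² = 3.15375 × 10^20 s²
a³ = (2.517 × 10^15) × (3.15375 × 10^20) / (4π²) = 2.01072 × 10^34 m³
a = (a³)^(1/3) = 2.71926 × 10^11 m ≈ 271.9 Gm

Final answer: 271.9 Gm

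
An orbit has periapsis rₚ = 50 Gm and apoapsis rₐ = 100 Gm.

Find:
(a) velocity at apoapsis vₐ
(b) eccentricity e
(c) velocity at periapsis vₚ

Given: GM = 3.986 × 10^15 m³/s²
rₚ = 50 Gm = 5 × 10^10 m
rₐ = 100 Gm = 1 × 10^11 m
GM = 3.986 × 10^15 m³/s²
a = (rₚ + rₐ)/2 = 7.5 × 10^10 m
e = (rₐ − rₚ)/(rₐ + rₚ) = (5 × 10^10) / (1.5 × 10^11) = 0.333333
(a) vₐ² = GM (2/rₐ − 1/a) = 3.986 × 10^15 × (2 × 10^-11 − 1.33333 × 10^-11) = 26573.3 m²/s²;  vₐ = 163.013 m/s ≈ 163 m/s
(b) e = 0.333333 ≈ 0.3333
(c) vₚ² = GM (2/rₚ − 1/a) = 3.986 × 10^15 × (4 × 10^-11 − 1.33333 × 10^-11) = 106293 m²/s²;  vₚ = 326.027 m/s ≈ 326 m/s

Final answer:
(a) velocity at apoapsis vₐ = 163 m/s
(b) eccentricity e = 0.3333
(c) velocity at periapsis vₚ = 326 m/s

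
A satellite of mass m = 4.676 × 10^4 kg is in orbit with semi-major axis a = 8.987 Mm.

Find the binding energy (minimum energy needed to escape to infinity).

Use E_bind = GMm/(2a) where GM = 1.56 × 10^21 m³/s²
a = 8.987 Mm = 8.987 × 10^6 m
GM = 1.56 × 10^21 m³/s²
m = 4.676 × 10^4 kg
GMm = 1.56 × 10^21 × 46760 = 7.29456 × 10^25 m³·kg/s²
2a = 1.7974 × 10^7 m
E_bind = GMm/(2a) = 4.0584 × 10^18 J ≈ 4.058 EJ

Final answer: 4.058 EJ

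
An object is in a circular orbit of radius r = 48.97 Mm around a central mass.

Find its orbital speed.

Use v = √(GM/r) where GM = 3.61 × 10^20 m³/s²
r = 48.97 Mm = 4.897 × 10^7 m
GM = 3.61 × 10^20 m³/s²
GM/r = (3.61 × 10^20) / (4.897 × 10^7) = 7.37186 × 10^12 m²/s²
v = √(GM/r) = 2.71512 × 10^6 m/s ≈ 2715 km/s

Final answer: 2715 km/s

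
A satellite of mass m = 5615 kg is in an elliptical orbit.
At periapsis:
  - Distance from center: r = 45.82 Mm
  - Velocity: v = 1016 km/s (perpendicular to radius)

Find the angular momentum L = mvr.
r = 45.82 Mm = 4.582 × 10^7 m
v = 1016 km/s = 1.016 × 10^6 m/s
vr = 1.016 × 10^6 × 4.582 × 10^7 = 4.65531 × 10^13 m²/s
L = m × vr = 5615 × 4.65531 × 10^13 = 2.61396 × 10^17 kg·m²/s ≈ 2.614 × 10^17 kg·m²/s

Final answer: L = 2.614 × 10^17 kg·m²/s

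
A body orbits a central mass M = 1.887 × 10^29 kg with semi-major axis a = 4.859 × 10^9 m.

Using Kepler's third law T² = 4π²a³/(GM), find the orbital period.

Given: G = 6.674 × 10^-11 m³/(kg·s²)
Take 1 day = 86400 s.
M = 1.887 × 10^29 kg
GM = G × M = 6.674 × 10^-11 × 1.887 × 10^29 = 1.25938 × 10^19 m³/s²
a = 4.859 × 10^9 m
a³ = 1.1472 × 10^29 m³
T = 2π √(a³/GM) = 2π √((1.1472 × 10^29) / (1.25938 × 10^19)) = 2π × 95442.4 s
T = 599682 s ≈ 6.941 days

Final answer: 6.941 days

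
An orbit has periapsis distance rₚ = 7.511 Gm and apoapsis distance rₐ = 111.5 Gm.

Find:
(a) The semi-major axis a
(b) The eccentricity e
rₚ = 7.511 Gm = 7.511 × 10^9 m
rₐ = 111.5 Gm = 1.115 × 10^11 m
(a) a = (rₚ + rₐ)/2 = 5.95055 × 10^10 m ≈ 59.51 Gm
(b) e = (rₐ − rₚ)/(rₐ + rₚ) = (1.03989 × 10^11) / (1.19011 × 10^11) = 0.873776

Final answer:
(a) a = 59.51 Gm
(b) e = 0.8738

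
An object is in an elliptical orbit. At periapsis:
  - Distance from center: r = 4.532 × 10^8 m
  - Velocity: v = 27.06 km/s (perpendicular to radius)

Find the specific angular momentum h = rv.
r = 4.532 × 10^8 m
v = 27.06 km/s = 27060 m/s
h = rv = 4.532 × 10^8 × 27060 = 1.22636 × 10^13 m²/s ≈ 1.226 × 10^13 m²/s

Final answer: h = 1.226 × 10^13 m²/s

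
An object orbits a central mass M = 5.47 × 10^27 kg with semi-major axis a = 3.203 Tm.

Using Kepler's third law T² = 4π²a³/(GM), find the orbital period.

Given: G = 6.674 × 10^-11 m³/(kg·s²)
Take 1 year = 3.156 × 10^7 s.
M = 5.47 × 10^27 kg
GM = G × M = 6.674 × 10^-11 × 5.47 × 10^27 = 3.65068 × 10^17 m³/s²
a = 3.203 Tm = 3.203 × 10^12 m
a³ = 3.28602 × 10^37 m³
T = 2π √(a³/GM) = 2π √((3.28602 × 10^37) / (3.65068 × 10^17)) = 2π × 9.48743 × 10^9 s
T = 5.96113 × 10^10 s ≈ 1889 years

Final answer: 1889 years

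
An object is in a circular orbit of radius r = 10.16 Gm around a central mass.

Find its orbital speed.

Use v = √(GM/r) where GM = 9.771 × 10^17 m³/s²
r = 10.16 Gm = 1.016 × 10^10 m
GM = 9.771 × 10^17 m³/s²
GM/r = (9.771 × 10^17) / (1.016 × 10^10) = 9.61713 × 10^7 m²/s²
v = √(GM/r) = 9806.69 m/s ≈ 9.807 km/s

Final answer: 9.807 km/s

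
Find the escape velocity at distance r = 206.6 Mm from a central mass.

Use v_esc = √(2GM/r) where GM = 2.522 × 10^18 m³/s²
r = 206.6 Mm = 2.066 × 10^8 m
GM = 2.522 × 10^18 m³/s²
2GM/r = 2 × (2.522 × 10^18) / (2.066 × 10^8) = 2.44143 × 10^10 m²/s²
v_esc = √(2GM/r) = 156251 m/s ≈ 156.3 km/s

Final answer: 156.3 km/s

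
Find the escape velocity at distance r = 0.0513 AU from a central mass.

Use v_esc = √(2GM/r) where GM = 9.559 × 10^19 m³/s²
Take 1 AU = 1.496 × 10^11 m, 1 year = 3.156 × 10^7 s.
r = 0.0513 AU = 7.67448 × 10^9 m
GM = 9.559 × 10^19 m³/s²
2GM/r = 2 × (9.559 × 10^19) / (7.67448 × 10^9) = 2.49111 × 10^10 m²/s²
v_esc = √(2GM/r) = 157833 m/s ≈ 33.3 AU/year

Final answer: 33.3 AU/year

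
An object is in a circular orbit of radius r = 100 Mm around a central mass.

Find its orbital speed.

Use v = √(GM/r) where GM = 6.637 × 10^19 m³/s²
r = 100 Mm = 1 × 10^8 m
GM = 6.637 × 10^19 m³/s²
GM/r = (6.637 × 10^19) / (1 × 10^8) = 6.637 × 10^11 m²/s²
v = √(GM/r) = 814678 m/s ≈ 814.7 km/s

Final answer: 814.7 km/s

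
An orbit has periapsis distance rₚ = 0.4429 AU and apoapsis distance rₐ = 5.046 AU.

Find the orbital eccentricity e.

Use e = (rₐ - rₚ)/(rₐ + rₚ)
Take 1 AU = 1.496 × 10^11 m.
rₚ = 0.4429 AU = 6.62578 × 10^10 m
rₐ = 5.046 AU = 7.54882 × 10^11 m
rₐ − rₚ = 6.88624 × 10^11 m
rₐ + rₚ = 8.21139 × 10^11 m
e = (rₐ − rₚ)/(rₐ + rₚ) = 0.83862

Final answer: e = 0.8386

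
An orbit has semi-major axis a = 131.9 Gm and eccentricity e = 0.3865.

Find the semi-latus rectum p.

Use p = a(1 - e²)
a = 131.9 Gm = 1.319 × 10^11 m
e = 0.3865,  e² = 0.149382,  1 − e² = 0.850618
p = a(1 − e²) = 1.319 × 10^11 m × 0.850618 = 1.12196 × 10^11 m ≈ 112.2 Gm

Final answer: p = 112.2 Gm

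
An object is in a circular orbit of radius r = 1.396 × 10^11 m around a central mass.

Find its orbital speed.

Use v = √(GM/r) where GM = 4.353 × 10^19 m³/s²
r = 1.396 × 10^11 m
GM = 4.353 × 10^19 m³/s²
GM/r = (4.353 × 10^19) / (1.396 × 10^11) = 3.11819 × 10^8 m²/s²
v = √(GM/r) = 17658.4 m/s ≈ 17.66 km/s

Final answer: 17.66 km/s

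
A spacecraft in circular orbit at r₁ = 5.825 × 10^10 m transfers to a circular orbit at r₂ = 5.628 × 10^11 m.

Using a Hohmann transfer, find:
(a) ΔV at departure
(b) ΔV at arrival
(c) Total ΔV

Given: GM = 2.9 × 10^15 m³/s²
r₁ = 5.825 × 10^10 m
r₂ = 5.628 × 10^11 m
GM = 2.9 × 10^15 m³/s²
Transfer ellipse: a_t = (r₁ + r₂)/2 = 3.10525 × 10^11 m
Circular speed at r₁: v₁ = √(GM/r₁) = 223.126 m/s
Transfer speed at r₁ (periapsis): v₁ₜ = √(GM(2/r₁ − 1/a_t)) = 300.386 m/s
(a) ΔV₁ = v₁ₜ − v₁ = 77.2596 m/s ≈ 77.26 m/s
Circular speed at r₂: v₂ = √(GM/r₂) = 71.7831 m/s
Transfer speed at r₂ (apoapsis): v₂ₜ = √(GM(2/r₂ − 1/a_t)) = 31.0901 m/s
(b) ΔV₂ = v₂ − v₂ₜ = 40.693 m/s ≈ 40.69 m/s
(c) ΔV_total = ΔV₁ + ΔV₂ = 117.953 m/s ≈ 118 m/s

Final answer:
(a) ΔV₁ = 77.26 m/s
(b) ΔV₂ = 40.69 m/s
(c) ΔV_total = 118 m/s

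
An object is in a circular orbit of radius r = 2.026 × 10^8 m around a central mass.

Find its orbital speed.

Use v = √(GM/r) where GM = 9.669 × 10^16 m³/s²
r = 2.026 × 10^8 m
GM = 9.669 × 10^16 m³/s²
GM/r = (9.669 × 10^16) / (2.026 × 10^8) = 4.77246 × 10^8 m²/s²
v = √(GM/r) = 21846 m/s ≈ 21.85 km/s

Final answer: 21.85 km/s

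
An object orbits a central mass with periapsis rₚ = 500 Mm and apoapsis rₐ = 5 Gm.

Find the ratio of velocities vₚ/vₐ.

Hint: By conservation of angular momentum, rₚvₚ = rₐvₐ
rₚ = 500 Mm = 5 × 10^8 m
rₐ = 5 Gm = 5 × 10^9 m
rₚvₚ = rₐvₐ  ⇒  vₚ/vₐ = rₐ/rₚ
vₚ/vₐ = (5 × 10^9) / (5 × 10^8) = 10

Final answer: vₚ/vₐ = 10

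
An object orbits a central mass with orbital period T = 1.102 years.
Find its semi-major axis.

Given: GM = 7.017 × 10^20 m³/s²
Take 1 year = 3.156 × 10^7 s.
T = 1.102 years = 3.47791 × 10^7 s
GM = 7.017 × 10^20 m³/s²
Kepler's third law: a³ = GM T² / (4π²)
T² = 1.20959 × 10^15 s²
a³ = (7.017 × 10^20) × (1.20959 × 10^15) / (4π²) = 2.14995 × 10^34 m³
a = (a³)^(1/3) = 2.78063 × 10^11 m ≈ 278.1 Gm

Final answer: 278.1 Gm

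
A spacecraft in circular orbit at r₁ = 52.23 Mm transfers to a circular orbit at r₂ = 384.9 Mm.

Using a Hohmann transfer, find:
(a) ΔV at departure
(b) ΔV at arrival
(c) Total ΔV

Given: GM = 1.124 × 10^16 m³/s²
r₁ = 52.23 Mm = 5.223 × 10^7 m
r₂ = 384.9 Mm = 3.849 × 10^8 m
GM = 1.124 × 10^16 m³/s²
Transfer ellipse: a_t = (r₁ + r₂)/2 = 2.18565 × 10^8 m
Circular speed at r₁: v₁ = √(GM/r₁) = 14669.8 m/s
Transfer speed at r₁ (periapsis): v₁ₜ = √(GM(2/r₁ − 1/a_t)) = 19467.3 m/s
(a) ΔV₁ = v₁ₜ − v₁ = 4797.58 m/s ≈ 4.798 km/s
Circular speed at r₂: v₂ = √(GM/r₂) = 5403.92 m/s
Transfer speed at r₂ (apoapsis): v₂ₜ = √(GM(2/r₂ − 1/a_t)) = 2641.67 m/s
(b) ΔV₂ = v₂ − v₂ₜ = 2762.25 m/s ≈ 2.762 km/s
(c) ΔV_total = ΔV₁ + ΔV₂ = 7559.83 m/s ≈ 7.56 km/s

Final answer:
(a) ΔV₁ = 4.798 km/s
(b) ΔV₂ = 2.762 km/s
(c) ΔV_total = 7.56 km/s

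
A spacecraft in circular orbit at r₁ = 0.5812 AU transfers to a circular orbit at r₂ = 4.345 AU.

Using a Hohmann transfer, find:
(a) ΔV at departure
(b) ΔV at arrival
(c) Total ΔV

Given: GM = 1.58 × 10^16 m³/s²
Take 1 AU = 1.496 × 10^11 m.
r₁ = 0.5812 AU = 8.69475 × 10^10 m
r₂ = 4.345 AU = 6.50012 × 10^11 m
GM = 1.58 × 10^16 m³/s²
Transfer ellipse: a_t = (r₁ + r₂)/2 = 3.6848 × 10^11 m
Circular speed at r₁: v₁ = √(GM/r₁) = 426.285 m/s
Transfer speed at r₁ (periapsis): v₁ₜ = √(GM(2/r₁ − 1/a_t)) = 566.179 m/s
(a) ΔV₁ = v₁ₜ − v₁ = 139.894 m/s ≈ 139.9 m/s
Circular speed at r₂: v₂ = √(GM/r₂) = 155.908 m/s
Transfer speed at r₂ (apoapsis): v₂ₜ = √(GM(2/r₂ − 1/a_t)) = 75.7338 m/s
(b) ΔV₂ = v₂ − v₂ₜ = 80.174 m/s ≈ 80.17 m/s
(c) ΔV_total = ΔV₁ + ΔV₂ = 220.068 m/s ≈ 220.1 m/s

Final answer:
(a) ΔV₁ = 139.9 m/s
(b) ΔV₂ = 80.17 m/s
(c) ΔV_total = 220.1 m/s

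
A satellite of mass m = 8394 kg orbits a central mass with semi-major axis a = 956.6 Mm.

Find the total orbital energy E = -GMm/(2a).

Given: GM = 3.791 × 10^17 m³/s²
a = 956.6 Mm = 9.566 × 10^8 m
GM = 3.791 × 10^17 m³/s²
2a = 1.9132 × 10^9 m
GMm = 3.791 × 10^17 × 8394 = 3.18217 × 10^21 m³·kg/s²
E = −GMm/(2a) = -1.66327 × 10^12 J ≈ -1.663 TJ

Final answer: -1.663 TJ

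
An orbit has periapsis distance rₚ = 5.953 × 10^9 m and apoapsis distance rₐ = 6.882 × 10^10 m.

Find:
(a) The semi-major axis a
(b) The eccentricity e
rₚ = 5.953 × 10^9 m
rₐ = 6.882 × 10^10 m
(a) a = (rₚ + rₐ)/2 = 3.73865 × 10^10 m ≈ 3.739 × 10^10 m
(b) e = (rₐ − rₚ)/(rₐ + rₚ) = (6.2867 × 10^10) / (7.4773 × 10^10) = 0.840771

Final answer:
(a) a = 3.739 × 10^10 m
(b) e = 0.8408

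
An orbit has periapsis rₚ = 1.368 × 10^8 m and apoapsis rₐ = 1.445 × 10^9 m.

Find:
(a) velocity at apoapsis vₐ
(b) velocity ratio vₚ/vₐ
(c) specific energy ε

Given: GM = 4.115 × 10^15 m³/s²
rₚ = 1.368 × 10^8 m
rₐ = 1.445 × 10^9 m
GM = 4.115 × 10^15 m³/s²
a = (rₚ + rₐ)/2 = 7.909 × 10^8 m
e = (rₐ − rₚ)/(rₐ + rₚ) = (1.3082 × 10^9) / (1.5818 × 10^9) = 0.827032
(a) vₐ² = GM (2/rₐ − 1/a) = 4.115 × 10^15 × (1.38408 × 10^-9 − 1.26438 × 10^-9) = 492568 m²/s²;  vₐ = 701.832 m/s ≈ 701.8 m/s
(b) vₚ/vₐ = rₐ/rₚ (angular momentum) = (1.445 × 10^9) / (1.368 × 10^8) = 10.5629 ≈ 10.56
(c) 2a = 1.5818 × 10^9 m;  ε = −GM/(2a) = -2.60147 × 10^6 J/kg ≈ -2.601 MJ/kg

Final answer:
(a) velocity at apoapsis vₐ = 701.8 m/s
(b) velocity ratio vₚ/vₐ = 10.56
(c) specific energy ε = -2.601 MJ/kg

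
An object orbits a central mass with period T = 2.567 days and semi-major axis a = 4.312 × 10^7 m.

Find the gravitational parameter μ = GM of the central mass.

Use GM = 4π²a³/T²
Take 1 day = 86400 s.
T = 2.567 days = 221789 s
a = 4.312 × 10^7 m
a³ = 8.01745 × 10^22 m³
T² = 4.91903 × 10^10 s²
GM = 4π² × (8.01745 × 10^22) / (4.91903 × 10^10) = 6.43453 × 10^13 m³/s²
GM ≈ 6.435 × 10^13 m³/s²

Final answer: GM = 6.435 × 10^13 m³/s²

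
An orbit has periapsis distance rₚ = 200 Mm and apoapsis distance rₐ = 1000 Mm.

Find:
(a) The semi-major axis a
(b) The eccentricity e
rₚ = 200 Mm = 2 × 10^8 m
rₐ = 1000 Mm = 1 × 10^9 m
(a) a = (rₚ + rₐ)/2 = 6 × 10^8 m ≈ 600 Mm
(b) e = (rₐ − rₚ)/(rₐ + rₚ) = (8 × 10^8) / (1.2 × 10^9) = 0.666667

Final answer:
(a) a = 600 Mm
(b) e = 0.6667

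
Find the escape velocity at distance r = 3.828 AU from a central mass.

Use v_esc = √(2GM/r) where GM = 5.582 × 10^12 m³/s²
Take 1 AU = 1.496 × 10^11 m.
r = 3.828 AU = 5.72669 × 10^11 m
GM = 5.582 × 10^12 m³/s²
2GM/r = 2 × (5.582 × 10^12) / (5.72669 × 10^11) = 19.4947 m²/s²
v_esc = √(2GM/r) = 4.41528 m/s ≈ 4.415 m/s

Final answer: 4.415 m/s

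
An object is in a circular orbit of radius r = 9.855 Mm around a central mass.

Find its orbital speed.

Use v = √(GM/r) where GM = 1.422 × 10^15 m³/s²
r = 9.855 Mm = 9.855 × 10^6 m
GM = 1.422 × 10^15 m³/s²
GM/r = (1.422 × 10^15) / (9.855 × 10^6) = 1.44292 × 10^8 m²/s²
v = √(GM/r) = 12012.2 m/s ≈ 12.01 km/s

Final answer: 12.01 km/s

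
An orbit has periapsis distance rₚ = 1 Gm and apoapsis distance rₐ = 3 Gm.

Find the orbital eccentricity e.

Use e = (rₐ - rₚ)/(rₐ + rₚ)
rₚ = 1 Gm = 1 × 10^9 m
rₐ = 3 Gm = 3 × 10^9 m
rₐ − rₚ = 2 × 10^9 m
rₐ + rₚ = 4 × 10^9 m
e = (rₐ − rₚ)/(rₐ + rₚ) = 0.5

Final answer: e = 0.5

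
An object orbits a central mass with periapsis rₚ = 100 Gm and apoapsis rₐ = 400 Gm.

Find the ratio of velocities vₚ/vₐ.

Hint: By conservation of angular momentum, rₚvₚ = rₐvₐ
rₚ = 100 Gm = 1 × 10^11 m
rₐ = 400 Gm = 4 × 10^11 m
rₚvₚ = rₐvₐ  ⇒  vₚ/vₐ = rₐ/rₚ
vₚ/vₐ = (4 × 10^11) / (1 × 10^11) = 4

Final answer: vₚ/vₐ = 4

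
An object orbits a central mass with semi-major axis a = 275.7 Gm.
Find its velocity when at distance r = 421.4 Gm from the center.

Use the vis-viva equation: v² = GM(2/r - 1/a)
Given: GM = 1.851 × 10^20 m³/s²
a = 275.7 Gm = 2.757 × 10^11 m
r = 421.4 Gm = 4.214 × 10^11 m
GM = 1.851 × 10^20 m³/s²
2/r − 1/a = 4.74608 × 10^-12 − 3.62713 × 10^-12 = 1.11895 × 10^-12 m⁻¹
v² = GM (2/r − 1/a) = 2.07118 × 10^8 m²/s²
v = 14391.6 m/s ≈ 14.39 km/s

Final answer: 14.39 km/s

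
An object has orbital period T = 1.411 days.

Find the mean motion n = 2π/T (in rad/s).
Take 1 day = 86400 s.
T = 1.411 days = 121910 s
n = 2π / 121910 s = 5.15394 × 10^-5 rad/s ≈ 5.154 × 10^-5 rad/s

Final answer: n = 5.154 × 10^-5 rad/s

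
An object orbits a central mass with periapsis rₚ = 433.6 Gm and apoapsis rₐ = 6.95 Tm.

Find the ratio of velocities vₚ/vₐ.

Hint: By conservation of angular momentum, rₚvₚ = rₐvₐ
rₚ = 433.6 Gm = 4.336 × 10^11 m
rₐ = 6.95 Tm = 6.95 × 10^12 m
rₚvₚ = rₐvₐ  ⇒  vₚ/vₐ = rₐ/rₚ
vₚ/vₐ = (6.95 × 10^12) / (4.336 × 10^11) = 16.0286

Final answer: vₚ/vₐ = 16.03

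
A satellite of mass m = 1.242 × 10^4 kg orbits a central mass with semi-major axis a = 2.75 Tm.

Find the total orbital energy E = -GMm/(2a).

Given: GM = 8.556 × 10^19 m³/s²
a = 2.75 Tm = 2.75 × 10^12 m
GM = 8.556 × 10^19 m³/s²
2a = 5.5 × 10^12 m
GMm = 8.556 × 10^19 × 12420 = 1.06266 × 10^24 m³·kg/s²
E = −GMm/(2a) = -1.9321 × 10^11 J ≈ -193.2 GJ

Final answer: -193.2 GJ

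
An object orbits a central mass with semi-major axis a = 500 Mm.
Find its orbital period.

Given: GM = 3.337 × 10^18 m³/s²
a = 500 Mm = 5 × 10^8 m
GM = 3.337 × 10^18 m³/s²
a³ = 1.25 × 10^26 m³
T = 2π √(a³/GM) = 2π √((1.25 × 10^26) / (3.337 × 10^18)) = 2π × 6120.36 s
T = 38455.4 s ≈ 10.68 hours

Final answer: 10.68 hours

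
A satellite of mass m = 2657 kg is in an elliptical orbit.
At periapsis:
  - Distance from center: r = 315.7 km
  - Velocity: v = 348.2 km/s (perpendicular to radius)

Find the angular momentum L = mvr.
r = 315.7 km = 315700 m
v = 348.2 km/s = 348200 m/s
vr = 348200 × 315700 = 1.09927 × 10^11 m²/s
L = m × vr = 2657 × 1.09927 × 10^11 = 2.92075 × 10^14 kg·m²/s ≈ 2.921 × 10^14 kg·m²/s

Final answer: L = 2.921 × 10^14 kg·m²/s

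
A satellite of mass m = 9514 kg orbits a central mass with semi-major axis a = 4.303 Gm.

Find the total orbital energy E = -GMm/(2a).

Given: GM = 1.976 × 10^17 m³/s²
a = 4.303 Gm = 4.303 × 10^9 m
GM = 1.976 × 10^17 m³/s²
2a = 8.606 × 10^9 m
GMm = 1.976 × 10^17 × 9514 = 1.87997 × 10^21 m³·kg/s²
E = −GMm/(2a) = -2.18448 × 10^11 J ≈ -218.4 GJ

Final answer: -218.4 GJ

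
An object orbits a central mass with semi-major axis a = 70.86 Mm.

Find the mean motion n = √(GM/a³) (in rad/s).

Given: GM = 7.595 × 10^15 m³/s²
a = 70.86 Mm = 7.086 × 10^7 m
GM = 7.595 × 10^15 m³/s²
a³ = 3.55798 × 10^23 m³
GM/a³ = (7.595 × 10^15) / (3.55798 × 10^23) = 2.13464 × 10^-8 s⁻²
n = √(GM/a³) = 0.000146104 rad/s ≈ 0.0001461 rad/s

Final answer: n = 0.0001461 rad/s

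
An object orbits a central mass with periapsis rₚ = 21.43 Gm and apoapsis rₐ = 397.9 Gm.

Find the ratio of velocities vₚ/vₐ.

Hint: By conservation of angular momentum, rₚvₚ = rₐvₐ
rₚ = 21.43 Gm = 2.143 × 10^10 m
rₐ = 397.9 Gm = 3.979 × 10^11 m
rₚvₚ = rₐvₐ  ⇒  vₚ/vₐ = rₐ/rₚ
vₚ/vₐ = (3.979 × 10^11) / (2.143 × 10^10) = 18.5674

Final answer: vₚ/vₐ = 18.57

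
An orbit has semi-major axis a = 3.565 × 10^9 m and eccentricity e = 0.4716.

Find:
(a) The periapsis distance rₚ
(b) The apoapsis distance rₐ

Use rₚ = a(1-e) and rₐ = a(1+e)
a = 3.565 × 10^9 m
e = 0.4716:  1 − e = 0.5284,  1 + e = 1.4716
(a) rₚ = a(1 − e) = 3.565 × 10^9 m × 0.5284 = 1.88375 × 10^9 m ≈ 1.884 × 10^9 m
(b) rₐ = a(1 + e) = 3.565 × 10^9 m × 1.4716 = 5.24625 × 10^9 m ≈ 5.246 × 10^9 m

Final answer:
(a) rₚ = 1.884 × 10^9 m
(b) rₐ = 5.246 × 10^9 m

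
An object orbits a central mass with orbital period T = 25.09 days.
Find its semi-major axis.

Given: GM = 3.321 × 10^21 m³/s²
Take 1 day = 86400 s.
T = 25.09 days = 2.16778 × 10^6 s
GM = 3.321 × 10^21 m³/s²
Kepler's third law: a³ = GM T² / (4π²)
T² = 4.69925 × 10^12 s²
a³ = (3.321 × 10^21) × (4.69925 × 10^12) / (4π²) = 3.9531 × 10^32 m³
a = (a³)^(1/3) = 7.33915 × 10^10 m ≈ 73.39 Gm

Final answer: 73.39 Gm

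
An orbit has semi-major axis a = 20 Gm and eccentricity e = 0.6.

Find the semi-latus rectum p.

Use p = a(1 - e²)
a = 20 Gm = 2 × 10^10 m
e = 0.6,  e² = 0.36,  1 − e² = 0.64
p = a(1 − e²) = 2 × 10^10 m × 0.64 = 1.28 × 10^10 m ≈ 12.8 Gm

Final answer: p = 12.8 Gm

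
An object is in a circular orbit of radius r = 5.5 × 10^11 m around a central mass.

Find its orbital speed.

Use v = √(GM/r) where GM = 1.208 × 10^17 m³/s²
r = 5.5 × 10^11 m
GM = 1.208 × 10^17 m³/s²
GM/r = (1.208 × 10^17) / (5.5 × 10^11) = 219636 m²/s²
v = √(GM/r) = 468.654 m/s ≈ 468.7 m/s

Final answer: 468.7 m/s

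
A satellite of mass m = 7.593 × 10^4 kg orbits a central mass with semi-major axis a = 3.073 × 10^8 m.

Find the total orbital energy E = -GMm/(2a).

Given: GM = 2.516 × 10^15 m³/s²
a = 3.073 × 10^8 m
GM = 2.516 × 10^15 m³/s²
2a = 6.146 × 10^8 m
GMm = 2.516 × 10^15 × 75930 = 1.9104 × 10^20 m³·kg/s²
E = −GMm/(2a) = -3.10836 × 10^11 J ≈ -310.8 GJ

Final answer: -310.8 GJ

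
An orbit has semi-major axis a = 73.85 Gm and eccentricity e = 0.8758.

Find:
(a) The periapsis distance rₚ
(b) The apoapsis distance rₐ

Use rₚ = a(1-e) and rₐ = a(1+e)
a = 73.85 Gm = 7.385 × 10^10 m
e = 0.8758:  1 − e = 0.1242,  1 + e = 1.8758
(a) rₚ = a(1 − e) = 7.385 × 10^10 m × 0.1242 = 9.17217 × 10^9 m ≈ 9.172 Gm
(b) rₐ = a(1 + e) = 7.385 × 10^10 m × 1.8758 = 1.38528 × 10^11 m ≈ 138.5 Gm

Final answer:
(a) rₚ = 9.172 Gm
(b) rₐ = 138.5 Gm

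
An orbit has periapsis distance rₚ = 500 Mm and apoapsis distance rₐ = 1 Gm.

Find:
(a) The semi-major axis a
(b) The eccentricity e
rₚ = 500 Mm = 5 × 10^8 m
rₐ = 1 Gm = 1 × 10^9 m
(a) a = (rₚ + rₐ)/2 = 7.5 × 10^8 m ≈ 750 Mm
(b) e = (rₐ − rₚ)/(rₐ + rₚ) = (5 × 10^8) / (1.5 × 10^9) = 0.333333

Final answer:
(a) a = 750 Mm
(b) e = 0.3333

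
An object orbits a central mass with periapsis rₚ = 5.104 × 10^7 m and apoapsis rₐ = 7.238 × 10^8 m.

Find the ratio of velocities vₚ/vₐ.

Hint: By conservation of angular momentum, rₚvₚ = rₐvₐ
rₚ = 5.104 × 10^7 m
rₐ = 7.238 × 10^8 m
rₚvₚ = rₐvₐ  ⇒  vₚ/vₐ = rₐ/rₚ
vₚ/vₐ = (7.238 × 10^8) / (5.104 × 10^7) = 14.181

Final answer: vₚ/vₐ = 14.18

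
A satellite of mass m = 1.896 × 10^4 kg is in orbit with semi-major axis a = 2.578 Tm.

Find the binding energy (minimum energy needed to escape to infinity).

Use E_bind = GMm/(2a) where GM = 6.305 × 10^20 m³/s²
a = 2.578 Tm = 2.578 × 10^12 m
GM = 6.305 × 10^20 m³/s²
m = 1.896 × 10^4 kg
GMm = 6.305 × 10^20 × 18960 = 1.19543 × 10^25 m³·kg/s²
2a = 5.156 × 10^12 m
E_bind = GMm/(2a) = 2.31852 × 10^12 J ≈ 2.319 TJ

Final answer: 2.319 TJ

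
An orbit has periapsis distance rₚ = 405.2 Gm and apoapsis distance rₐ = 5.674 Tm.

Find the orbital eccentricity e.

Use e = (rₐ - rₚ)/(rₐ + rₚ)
rₚ = 405.2 Gm = 4.052 × 10^11 m
rₐ = 5.674 Tm = 5.674 × 10^12 m
rₐ − rₚ = 5.2688 × 10^12 m
rₐ + rₚ = 6.0792 × 10^12 m
e = (rₐ − rₚ)/(rₐ + rₚ) = 0.866693

Final answer: e = 0.8667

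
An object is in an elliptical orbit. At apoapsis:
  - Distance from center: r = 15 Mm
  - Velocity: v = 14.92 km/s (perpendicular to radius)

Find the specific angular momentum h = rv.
r = 15 Mm = 1.5 × 10^7 m
v = 14.92 km/s = 14920 m/s
h = rv = 1.5 × 10^7 × 14920 = 2.238 × 10^11 m²/s ≈ 2.238 × 10^11 m²/s

Final answer: h = 2.238 × 10^11 m²/s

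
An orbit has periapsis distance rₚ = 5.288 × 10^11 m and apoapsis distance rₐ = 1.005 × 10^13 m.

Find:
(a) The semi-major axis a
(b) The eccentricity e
rₚ = 5.288 × 10^11 m
rₐ = 1.005 × 10^13 m
(a) a = (rₚ + rₐ)/2 = 5.2894 × 10^12 m ≈ 5.289 × 10^12 m
(b) e = (rₐ − rₚ)/(rₐ + rₚ) = (9.5212 × 10^12) / (1.05788 × 10^13) = 0.900026

Final answer:
(a) a = 5.289 × 10^12 m
(b) e = 0.9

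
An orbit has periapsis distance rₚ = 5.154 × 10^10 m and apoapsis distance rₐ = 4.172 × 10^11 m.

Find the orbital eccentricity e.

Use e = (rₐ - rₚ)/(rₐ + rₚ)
rₚ = 5.154 × 10^10 m
rₐ = 4.172 × 10^11 m
rₐ − rₚ = 3.6566 × 10^11 m
rₐ + rₚ = 4.6874 × 10^11 m
e = (rₐ − rₚ)/(rₐ + rₚ) = 0.780091

Final answer: e = 0.7801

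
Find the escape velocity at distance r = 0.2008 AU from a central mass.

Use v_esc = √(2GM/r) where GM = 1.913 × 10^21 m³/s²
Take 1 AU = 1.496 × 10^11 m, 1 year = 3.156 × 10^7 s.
r = 0.2008 AU = 3.00397 × 10^10 m
GM = 1.913 × 10^21 m³/s²
2GM/r = 2 × (1.913 × 10^21) / (3.00397 × 10^10) = 1.27365 × 10^11 m²/s²
v_esc = √(2GM/r) = 356882 m/s ≈ 75.29 AU/year

Final answer: 75.29 AU/year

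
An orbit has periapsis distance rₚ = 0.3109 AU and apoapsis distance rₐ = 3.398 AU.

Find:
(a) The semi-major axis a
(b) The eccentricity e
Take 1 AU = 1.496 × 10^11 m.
rₚ = 0.3109 AU = 4.65106 × 10^10 m
rₐ = 3.398 AU = 5.08341 × 10^11 m
(a) a = (rₚ + rₐ)/2 = 2.77426 × 10^11 m ≈ 1.854 AU
(b) e = (rₐ − rₚ)/(rₐ + rₚ) = (4.6183 × 10^11) / (5.54851 × 10^11) = 0.832349

Final answer:
(a) a = 1.854 AU
(b) e = 0.8323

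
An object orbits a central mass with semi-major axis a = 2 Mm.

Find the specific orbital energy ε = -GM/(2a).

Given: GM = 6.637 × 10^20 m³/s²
a = 2 Mm = 2 × 10^6 m
GM = 6.637 × 10^20 m³/s²
2a = 4 × 10^6 m
ε = −GM/(2a) = -1.65925 × 10^14 J/kg ≈ -1.659 × 10^5 GJ/kg

Final answer: -1.659 × 10^5 GJ/kg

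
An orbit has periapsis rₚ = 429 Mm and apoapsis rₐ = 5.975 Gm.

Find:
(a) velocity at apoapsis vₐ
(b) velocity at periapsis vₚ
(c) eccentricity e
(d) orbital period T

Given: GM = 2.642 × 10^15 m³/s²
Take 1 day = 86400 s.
rₚ = 429 Mm = 4.29 × 10^8 m
rₐ = 5.975 Gm = 5.975 × 10^9 m
GM = 2.642 × 10^15 m³/s²
a = (rₚ + rₐ)/2 = 3.202 × 10^9 m
e = (rₐ − rₚ)/(rₐ + rₚ) = (5.546 × 10^9) / (6.404 × 10^9) = 0.866021
(a) vₐ² = GM (2/rₐ − 1/a) = 2.642 × 10^15 × (3.34728 × 10^-10 − 3.12305 × 10^-10) = 59242.2 m²/s²;  vₐ = 243.397 m/s ≈ 243.4 m/s
(b) vₚ² = GM (2/rₚ − 1/a) = 2.642 × 10^15 × (4.662 × 10^-9 − 3.12305 × 10^-10) = 1.14919 × 10^7 m²/s²;  vₚ = 3389.97 m/s ≈ 3.39 km/s
(c) e = 0.866021 ≈ 0.866
(d) a³ = 3.28295 × 10^28 m³;  T = 2π √(a³/GM) = 2π × 3.52505 × 10^6 s = 2.21486 × 10^7 s ≈ 256.3 days

Final answer:
(a) velocity at apoapsis vₐ = 243.4 m/s
(b) velocity at periapsis vₚ = 3.39 km/s
(c) eccentricity e = 0.866
(d) orbital period T = 256.3 days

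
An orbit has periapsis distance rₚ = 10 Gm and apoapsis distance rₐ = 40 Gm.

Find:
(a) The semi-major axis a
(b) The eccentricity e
rₚ = 10 Gm = 1 × 10^10 m
rₐ = 40 Gm = 4 × 10^10 m
(a) a = (rₚ + rₐ)/2 = 2.5 × 10^10 m ≈ 25 Gm
(b) e = (rₐ − rₚ)/(rₐ + rₚ) = (3 × 10^10) / (5 × 10^10) = 0.6

Final answer:
(a) a = 25 Gm
(b) e = 0.6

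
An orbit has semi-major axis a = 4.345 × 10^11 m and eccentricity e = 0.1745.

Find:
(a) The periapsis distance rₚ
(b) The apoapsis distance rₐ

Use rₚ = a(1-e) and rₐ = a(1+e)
a = 4.345 × 10^11 m
e = 0.1745:  1 − e = 0.8255,  1 + e = 1.1745
(a) rₚ = a(1 − e) = 4.345 × 10^11 m × 0.8255 = 3.5868 × 10^11 m ≈ 3.587 × 10^11 m
(b) rₐ = a(1 + e) = 4.345 × 10^11 m × 1.1745 = 5.1032 × 10^11 m ≈ 5.103 × 10^11 m

Final answer:
(a) rₚ = 3.587 × 10^11 m
(b) rₐ = 5.103 × 10^11 m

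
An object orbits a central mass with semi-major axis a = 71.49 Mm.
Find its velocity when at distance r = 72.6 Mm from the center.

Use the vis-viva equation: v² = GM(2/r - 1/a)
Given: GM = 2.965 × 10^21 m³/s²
a = 71.49 Mm = 7.149 × 10^7 m
r = 72.6 Mm = 7.26 × 10^7 m
GM = 2.965 × 10^21 m³/s²
2/r − 1/a = 2.75482 × 10^-8 − 1.3988 × 10^-8 = 1.35602 × 10^-8 m⁻¹
v² = GM (2/r − 1/a) = 4.02061 × 10^13 m²/s²
v = 6.34083 × 10^6 m/s ≈ 6341 km/s

Final answer: 6341 km/s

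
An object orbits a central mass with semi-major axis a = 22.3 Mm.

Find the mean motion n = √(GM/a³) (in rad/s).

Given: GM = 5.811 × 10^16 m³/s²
a = 22.3 Mm = 2.23 × 10^7 m
GM = 5.811 × 10^16 m³/s²
a³ = 1.10896 × 10^22 m³
GM/a³ = (5.811 × 10^16) / (1.10896 × 10^22) = 5.24006 × 10^-6 s⁻²
n = √(GM/a³) = 0.00228912 rad/s ≈ 0.002289 rad/s

Final answer: n = 0.002289 rad/s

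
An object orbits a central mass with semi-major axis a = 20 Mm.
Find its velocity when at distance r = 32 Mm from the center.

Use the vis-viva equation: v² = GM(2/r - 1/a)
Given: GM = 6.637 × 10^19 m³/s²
a = 20 Mm = 2 × 10^7 m
r = 32 Mm = 3.2 × 10^7 m
GM = 6.637 × 10^19 m³/s²
2/r − 1/a = 6.25 × 10^-8 − 5 × 10^-8 = 1.25 × 10^-8 m⁻¹
v² = GM (2/r − 1/a) = 8.29625 × 10^11 m²/s²
v = 910838 m/s ≈ 910.8 km/s

Final answer: 910.8 km/s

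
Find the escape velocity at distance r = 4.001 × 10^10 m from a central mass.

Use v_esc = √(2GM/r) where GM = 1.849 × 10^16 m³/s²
r = 4.001 × 10^10 m
GM = 1.849 × 10^16 m³/s²
2GM/r = 2 × (1.849 × 10^16) / (4.001 × 10^10) = 924269 m²/s²
v_esc = √(2GM/r) = 961.389 m/s ≈ 961.4 m/s

Final answer: 961.4 m/s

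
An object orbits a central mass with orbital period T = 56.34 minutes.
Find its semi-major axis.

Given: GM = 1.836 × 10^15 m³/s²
T = 56.34 minutes = 3380.4 s
GM = 1.836 × 10^15 m³/s²
Kepler's third law: a³ = GM T² / (4π²)
T² = 1.14271 × 10^7 s²
a³ = (1.836 × 10^15) × (1.14271 × 10^7) / (4π²) = 5.31434 × 10^20 m³
a = (a³)^(1/3) = 8.09996 × 10^6 m ≈ 8.1 Mm

Final answer: 8.1 Mm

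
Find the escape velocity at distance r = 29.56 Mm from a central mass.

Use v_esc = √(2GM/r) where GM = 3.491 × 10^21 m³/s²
r = 29.56 Mm = 2.956 × 10^7 m
GM = 3.491 × 10^21 m³/s²
2GM/r = 2 × (3.491 × 10^21) / (2.956 × 10^7) = 2.36198 × 10^14 m²/s²
v_esc = √(2GM/r) = 1.53687 × 10^7 m/s ≈ 1.537 × 10^4 km/s

Final answer: 1.537 × 10^4 km/s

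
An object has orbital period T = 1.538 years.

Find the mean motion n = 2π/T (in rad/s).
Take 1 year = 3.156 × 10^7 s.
T = 1.538 years = 4.85393 × 10^7 s
n = 2π / (4.85393 × 10^7 s) = 1.29445 × 10^-7 rad/s ≈ 1.294 × 10^-7 rad/s

Final answer: n = 1.294 × 10^-7 rad/s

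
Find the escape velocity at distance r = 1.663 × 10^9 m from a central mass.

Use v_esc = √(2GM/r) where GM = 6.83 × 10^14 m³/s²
r = 1.663 × 10^9 m
GM = 6.83 × 10^14 m³/s²
2GM/r = 2 × (6.83 × 10^14) / (1.663 × 10^9) = 821407 m²/s²
v_esc = √(2GM/r) = 906.315 m/s ≈ 906.3 m/s

Final answer: 906.3 m/s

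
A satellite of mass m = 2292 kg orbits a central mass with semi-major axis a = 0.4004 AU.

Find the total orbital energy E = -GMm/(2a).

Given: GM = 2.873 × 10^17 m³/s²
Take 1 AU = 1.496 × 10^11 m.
a = 0.4004 AU = 5.98998 × 10^10 m
GM = 2.873 × 10^17 m³/s²
2a = 1.198 × 10^11 m
GMm = 2.873 × 10^17 × 2292 = 6.58492 × 10^20 m³·kg/s²
E = −GMm/(2a) = -5.49661 × 10^9 J ≈ -5.497 GJ

Final answer: -5.497 GJ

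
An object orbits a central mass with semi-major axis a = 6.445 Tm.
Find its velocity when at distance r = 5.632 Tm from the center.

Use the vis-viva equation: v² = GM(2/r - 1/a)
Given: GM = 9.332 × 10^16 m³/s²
a = 6.445 Tm = 6.445 × 10^12 m
r = 5.632 Tm = 5.632 × 10^12 m
GM = 9.332 × 10^16 m³/s²
2/r − 1/a = 3.55114 × 10^-13 − 1.55159 × 10^-13 = 1.99955 × 10^-13 m⁻¹
v² = GM (2/r − 1/a) = 18659.8 m²/s²
v = 136.601 m/s ≈ 136.6 m/s

Final answer: 136.6 m/s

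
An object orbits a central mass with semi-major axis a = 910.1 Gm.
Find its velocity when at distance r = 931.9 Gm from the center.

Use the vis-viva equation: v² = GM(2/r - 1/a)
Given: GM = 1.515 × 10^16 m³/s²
a = 910.1 Gm = 9.101 × 10^11 m
r = 931.9 Gm = 9.319 × 10^11 m
GM = 1.515 × 10^16 m³/s²
2/r − 1/a = 2.14615 × 10^-12 − 1.09878 × 10^-12 = 1.04737 × 10^-12 m⁻¹
v² = GM (2/r − 1/a) = 15867.7 m²/s²
v = 125.967 m/s ≈ 126 m/s

Final answer: 126 m/s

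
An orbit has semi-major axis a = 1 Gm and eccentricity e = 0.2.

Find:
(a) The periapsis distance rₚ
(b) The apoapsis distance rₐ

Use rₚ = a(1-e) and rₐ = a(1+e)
a = 1 Gm = 1 × 10^9 m
e = 0.2:  1 − e = 0.8,  1 + e = 1.2
(a) rₚ = a(1 − e) = 1 × 10^9 m × 0.8 = 8 × 10^8 m ≈ 800 Mm
(b) rₐ = a(1 + e) = 1 × 10^9 m × 1.2 = 1.2 × 10^9 m ≈ 1.2 Gm

Final answer:
(a) rₚ = 800 Mm
(b) rₐ = 1.2 Gm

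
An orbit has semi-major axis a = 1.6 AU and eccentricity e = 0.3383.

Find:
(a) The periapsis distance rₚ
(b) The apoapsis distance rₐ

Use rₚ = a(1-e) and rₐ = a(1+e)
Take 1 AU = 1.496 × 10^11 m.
a = 1.6 AU = 2.3936 × 10^11 m
e = 0.3383:  1 − e = 0.6617,  1 + e = 1.3383
(a) rₚ = a(1 − e) = 2.3936 × 10^11 m × 0.6617 = 1.58385 × 10^11 m ≈ 1.059 AU
(b) rₐ = a(1 + e) = 2.3936 × 10^11 m × 1.3383 = 3.20335 × 10^11 m ≈ 2.141 AU

Final answer:
(a) rₚ = 1.059 AU
(b) rₐ = 2.141 AU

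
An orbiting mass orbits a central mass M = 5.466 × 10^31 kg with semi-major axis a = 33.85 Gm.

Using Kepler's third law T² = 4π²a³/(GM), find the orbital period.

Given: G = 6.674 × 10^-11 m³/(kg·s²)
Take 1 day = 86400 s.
M = 5.466 × 10^31 kg
GM = G × M = 6.674 × 10^-11 × 5.466 × 10^31 = 3.64801 × 10^21 m³/s²
a = 33.85 Gm = 3.385 × 10^10 m
a³ = 3.87861 × 10^31 m³
T = 2π √(a³/GM) = 2π √((3.87861 × 10^31) / (3.64801 × 10^21)) = 2π × 103112 s
T = 647873 s ≈ 7.499 days

Final answer: 7.499 days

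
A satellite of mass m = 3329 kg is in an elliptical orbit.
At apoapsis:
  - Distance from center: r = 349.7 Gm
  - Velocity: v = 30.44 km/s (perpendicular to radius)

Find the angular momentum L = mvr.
r = 349.7 Gm = 3.497 × 10^11 m
v = 30.44 km/s = 30440 m/s
vr = 30440 × 3.497 × 10^11 = 1.06449 × 10^16 m²/s
L = m × vr = 3329 × 1.06449 × 10^16 = 3.54368 × 10^19 kg·m²/s ≈ 3.544 × 10^19 kg·m²/s

Final answer: L = 3.544 × 10^19 kg·m²/s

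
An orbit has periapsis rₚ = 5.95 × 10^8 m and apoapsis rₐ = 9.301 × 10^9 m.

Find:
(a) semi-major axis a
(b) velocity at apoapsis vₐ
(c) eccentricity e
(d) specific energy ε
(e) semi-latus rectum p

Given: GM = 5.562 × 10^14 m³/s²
rₚ = 5.95 × 10^8 m
rₐ = 9.301 × 10^9 m
GM = 5.562 × 10^14 m³/s²
a = (rₚ + rₐ)/2 = 4.948 × 10^9 m
e = (rₐ − rₚ)/(rₐ + rₚ) = (8.706 × 10^9) / (9.896 × 10^9) = 0.879749
(a) a = 4.948 × 10^9 m ≈ 4.948 × 10^9 m
(b) vₐ² = GM (2/rₐ − 1/a) = 5.562 × 10^14 × (2.15031 × 10^-10 − 2.02102 × 10^-10) = 7190.99 m²/s²;  vₐ = 84.7997 m/s ≈ 84.8 m/s
(c) e = 0.879749 ≈ 0.8797
(d) 2a = 9.896 × 10^9 m;  ε = −GM/(2a) = -56204.5 J/kg ≈ -56.2 kJ/kg
(e) 1 − e² = 0.226041;  p = a(1 − e²) = 4.948 × 10^9 × 0.226041 = 1.11845 × 10^9 m ≈ 1.118 × 10^9 m

Final answer:
(a) semi-major axis a = 4.948 × 10^9 m
(b) velocity at apoapsis vₐ = 84.8 m/s
(c) eccentricity e = 0.8797
(d) specific energy ε = -56.2 kJ/kg
(e) semi-latus rectum p = 1.118 × 10^9 m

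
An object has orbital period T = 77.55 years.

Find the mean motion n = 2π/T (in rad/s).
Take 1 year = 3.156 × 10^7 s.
T = 77.55 years = 2.44748 × 10^9 s
n = 2π / (2.44748 × 10^9 s) = 2.56721 × 10^-9 rad/s ≈ 2.567 × 10^-9 rad/s

Final answer: n = 2.567 × 10^-9 rad/s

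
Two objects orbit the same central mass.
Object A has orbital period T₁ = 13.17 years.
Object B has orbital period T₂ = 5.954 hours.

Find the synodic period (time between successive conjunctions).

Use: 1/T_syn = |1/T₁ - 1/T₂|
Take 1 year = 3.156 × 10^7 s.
T₁ = 13.17 years = 4.15645 × 10^8 s
T₂ = 5.954 hours = 21434.4 s
1/T₁ = 2.4059 × 10^-9 s⁻¹
1/T₂ = 4.6654 × 10^-5 s⁻¹
|1/T₁ − 1/T₂| = 4.66516 × 10^-5 s⁻¹
T_syn = 1 / |1/T₁ − 1/T₂| = 21435.5 s ≈ 5.954 hours

Final answer: T_syn = 5.954 hours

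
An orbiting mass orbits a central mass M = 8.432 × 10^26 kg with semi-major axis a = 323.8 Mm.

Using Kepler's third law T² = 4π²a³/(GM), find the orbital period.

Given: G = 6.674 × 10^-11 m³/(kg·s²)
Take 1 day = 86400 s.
M = 8.432 × 10^26 kg
GM = G × M = 6.674 × 10^-11 × 8.432 × 10^26 = 5.62752 × 10^16 m³/s²
a = 323.8 Mm = 3.238 × 10^8 m
a³ = 3.39493 × 10^25 m³
T = 2π √(a³/GM) = 2π √((3.39493 × 10^25) / (5.62752 × 10^16)) = 2π × 24561.6 s
T = 154325 s ≈ 1.786 days

Final answer: 1.786 days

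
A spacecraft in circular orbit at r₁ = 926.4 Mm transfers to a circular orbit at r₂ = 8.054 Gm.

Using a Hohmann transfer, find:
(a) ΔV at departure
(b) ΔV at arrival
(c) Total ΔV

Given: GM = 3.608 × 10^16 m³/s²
r₁ = 926.4 Mm = 9.264 × 10^8 m
r₂ = 8.054 Gm = 8.054 × 10^9 m
GM = 3.608 × 10^16 m³/s²
Transfer ellipse: a_t = (r₁ + r₂)/2 = 4.4902 × 10^9 m
Circular speed at r₁: v₁ = √(GM/r₁) = 6240.71 m/s
Transfer speed at r₁ (periapsis): v₁ₜ = √(GM(2/r₁ − 1/a_t)) = 8358.09 m/s
(a) ΔV₁ = v₁ₜ − v₁ = 2117.38 m/s ≈ 2.117 km/s
Circular speed at r₂: v₂ = √(GM/r₂) = 2116.54 m/s
Transfer speed at r₂ (apoapsis): v₂ₜ = √(GM(2/r₂ − 1/a_t)) = 961.377 m/s
(b) ΔV₂ = v₂ − v₂ₜ = 1155.17 m/s ≈ 1.155 km/s
(c) ΔV_total = ΔV₁ + ΔV₂ = 3272.55 m/s ≈ 3.273 km/s

Final answer:
(a) ΔV₁ = 2.117 km/s
(b) ΔV₂ = 1.155 km/s
(c) ΔV_total = 3.273 km/s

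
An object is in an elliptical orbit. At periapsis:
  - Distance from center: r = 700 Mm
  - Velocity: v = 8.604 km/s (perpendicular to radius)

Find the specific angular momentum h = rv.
r = 700 Mm = 7 × 10^8 m
v = 8.604 km/s = 8604 m/s
h = rv = 7 × 10^8 × 8604 = 6.0228 × 10^12 m²/s ≈ 6.023 × 10^12 m²/s

Final answer: h = 6.023 × 10^12 m²/s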